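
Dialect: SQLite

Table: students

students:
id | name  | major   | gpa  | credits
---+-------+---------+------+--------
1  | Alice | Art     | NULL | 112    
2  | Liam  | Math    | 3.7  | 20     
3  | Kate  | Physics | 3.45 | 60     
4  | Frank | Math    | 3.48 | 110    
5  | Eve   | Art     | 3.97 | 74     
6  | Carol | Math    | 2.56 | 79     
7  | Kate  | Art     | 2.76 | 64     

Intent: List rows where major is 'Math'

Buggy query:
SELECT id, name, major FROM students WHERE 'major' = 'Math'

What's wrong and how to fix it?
Bug: Single quotes denote string literals in SQL; the column name is being compared as a constant string

Fix: Reference the column as major without single quotes

Corrected query:
SELECT id, name, major FROM students WHERE major = 'Math'

Result:
id | name  | major
---+-------+------
2  | Liam  | Math 
4  | Frank | Math 
6  | Carol | Math 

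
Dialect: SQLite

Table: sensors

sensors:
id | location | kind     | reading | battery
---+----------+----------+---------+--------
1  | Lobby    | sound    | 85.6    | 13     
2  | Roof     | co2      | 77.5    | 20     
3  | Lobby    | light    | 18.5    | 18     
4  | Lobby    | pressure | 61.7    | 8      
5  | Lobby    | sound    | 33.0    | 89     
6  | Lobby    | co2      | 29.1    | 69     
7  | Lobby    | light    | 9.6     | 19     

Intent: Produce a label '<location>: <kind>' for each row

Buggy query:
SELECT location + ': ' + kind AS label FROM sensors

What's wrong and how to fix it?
Bug: '+' is numeric addition; on text columns SQLite converts them to 0 instead of concatenating

Fix: Use the || operator for string concatenation

Corrected query:
SELECT location || ': ' || kind AS label FROM sensors

Result:
label          
---------------
Lobby: sound   
Roof: co2      
Lobby: light   
Lobby: pressure
Lobby: sound   
Lobby: co2     
Lobby: light   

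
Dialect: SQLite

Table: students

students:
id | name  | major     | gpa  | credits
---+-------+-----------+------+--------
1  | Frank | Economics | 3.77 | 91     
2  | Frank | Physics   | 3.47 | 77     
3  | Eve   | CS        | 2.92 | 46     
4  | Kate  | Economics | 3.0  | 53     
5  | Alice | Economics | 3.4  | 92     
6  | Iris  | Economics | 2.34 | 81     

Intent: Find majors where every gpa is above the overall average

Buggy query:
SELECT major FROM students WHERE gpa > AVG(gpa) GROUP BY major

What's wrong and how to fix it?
Bug: AVG() is an aggregate; it can't sit directly in WHERE

Fix: Compute the overall average in a scalar subquery and compare each group's MIN against it in HAVING

Corrected query:
SELECT major FROM students GROUP BY major HAVING MIN(gpa) > (SELECT AVG(gpa) FROM students)

Result:
major  
-------
Physics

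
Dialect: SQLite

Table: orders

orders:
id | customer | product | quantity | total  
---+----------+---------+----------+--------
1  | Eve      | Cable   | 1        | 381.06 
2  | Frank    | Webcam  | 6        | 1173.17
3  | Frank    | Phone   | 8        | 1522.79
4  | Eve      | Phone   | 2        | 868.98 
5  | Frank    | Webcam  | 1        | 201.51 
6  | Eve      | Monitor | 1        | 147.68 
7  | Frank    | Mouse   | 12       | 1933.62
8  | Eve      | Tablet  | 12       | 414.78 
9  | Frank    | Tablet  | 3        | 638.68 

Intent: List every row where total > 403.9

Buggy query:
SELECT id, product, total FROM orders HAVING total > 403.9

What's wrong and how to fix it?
Bug: HAVING filters the output of aggregation, but this query has no GROUP BY and no aggregate functions, so SQLite rejects it (HAVING clause on a non-aggregate query); the condition here is per row

Fix: Replace HAVING with WHERE since the condition applies to individual rows

Corrected query:
SELECT id, product, total FROM orders WHERE total > 403.9

Result:
id | product | total  
---+---------+--------
2  | Webcam  | 1173.17
3  | Phone   | 1522.79
4  | Phone   | 868.98 
7  | Mouse   | 1933.62
8  | Tablet  | 414.78 
9  | Tablet  | 638.68 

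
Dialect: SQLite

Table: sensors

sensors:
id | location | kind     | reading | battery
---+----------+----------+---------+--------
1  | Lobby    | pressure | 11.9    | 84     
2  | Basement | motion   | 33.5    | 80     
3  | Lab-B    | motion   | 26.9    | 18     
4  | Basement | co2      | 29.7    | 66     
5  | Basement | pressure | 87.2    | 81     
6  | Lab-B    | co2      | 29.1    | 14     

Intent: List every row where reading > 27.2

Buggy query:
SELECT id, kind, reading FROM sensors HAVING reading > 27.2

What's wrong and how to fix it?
Bug: HAVING filters the output of aggregation, but this query has no GROUP BY and no aggregate functions, so SQLite rejects it (HAVING clause on a non-aggregate query); the condition here is per row

Fix: Replace HAVING with WHERE since the condition applies to individual rows

Corrected query:
SELECT id, kind, reading FROM sensors WHERE reading > 27.2

Result:
id | kind     | reading
---+----------+--------
2  | motion   | 33.5   
4  | co2      | 29.7   
5  | pressure | 87.2   
6  | co2      | 29.1   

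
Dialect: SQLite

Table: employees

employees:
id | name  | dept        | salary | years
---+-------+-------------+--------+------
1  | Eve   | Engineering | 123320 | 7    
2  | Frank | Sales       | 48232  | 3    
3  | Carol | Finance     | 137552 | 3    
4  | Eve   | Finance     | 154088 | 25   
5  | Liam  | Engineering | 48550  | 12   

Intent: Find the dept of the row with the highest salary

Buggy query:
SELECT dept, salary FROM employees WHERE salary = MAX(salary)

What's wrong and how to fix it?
Bug: WHERE is evaluated per row; an aggregate over the whole table isn't defined there

Fix: Wrap MAX in a scalar subquery so WHERE compares against a single value

Corrected query:
SELECT dept, salary FROM employees WHERE salary = (SELECT MAX(salary) FROM employees)

Result:
dept    | salary
--------+-------
Finance | 154088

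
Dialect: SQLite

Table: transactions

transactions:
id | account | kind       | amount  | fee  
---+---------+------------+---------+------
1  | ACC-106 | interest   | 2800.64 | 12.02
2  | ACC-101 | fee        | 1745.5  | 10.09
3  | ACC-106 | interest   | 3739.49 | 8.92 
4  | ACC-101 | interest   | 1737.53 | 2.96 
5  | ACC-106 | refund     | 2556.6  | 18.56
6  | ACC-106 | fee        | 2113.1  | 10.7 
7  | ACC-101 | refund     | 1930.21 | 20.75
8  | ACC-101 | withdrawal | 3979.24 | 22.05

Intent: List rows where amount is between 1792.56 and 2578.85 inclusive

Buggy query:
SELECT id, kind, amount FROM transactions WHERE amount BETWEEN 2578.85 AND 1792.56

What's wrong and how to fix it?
Bug: The bounds are reversed; BETWEEN a AND b requires a <= b to match anything

Fix: Swap the bounds so the smaller value comes first

Corrected query:
SELECT id, kind, amount FROM transactions WHERE amount BETWEEN 1792.56 AND 2578.85

Result:
id | kind   | amount 
---+--------+--------
5  | refund | 2556.6 
6  | fee    | 2113.1 
7  | refund | 1930.21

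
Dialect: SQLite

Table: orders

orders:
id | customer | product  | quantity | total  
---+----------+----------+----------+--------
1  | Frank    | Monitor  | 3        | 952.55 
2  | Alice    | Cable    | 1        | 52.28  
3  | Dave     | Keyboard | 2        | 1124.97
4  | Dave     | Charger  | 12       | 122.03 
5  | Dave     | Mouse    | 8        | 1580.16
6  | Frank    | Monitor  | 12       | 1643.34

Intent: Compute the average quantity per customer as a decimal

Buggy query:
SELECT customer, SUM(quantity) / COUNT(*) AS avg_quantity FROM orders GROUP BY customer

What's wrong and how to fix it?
Bug: SUM(quantity) and COUNT(*) are both integers; the division truncates the fractional part

Fix: Cast one side to REAL so the division keeps the fractional part

Corrected query:
SELECT customer, SUM(quantity) * 1.0 / COUNT(*) AS avg_quantity FROM orders GROUP BY customer

Result:
customer | avg_quantity
---------+-------------
Alice    | 1           
Dave     | 7.333333    
Frank    | 7.5         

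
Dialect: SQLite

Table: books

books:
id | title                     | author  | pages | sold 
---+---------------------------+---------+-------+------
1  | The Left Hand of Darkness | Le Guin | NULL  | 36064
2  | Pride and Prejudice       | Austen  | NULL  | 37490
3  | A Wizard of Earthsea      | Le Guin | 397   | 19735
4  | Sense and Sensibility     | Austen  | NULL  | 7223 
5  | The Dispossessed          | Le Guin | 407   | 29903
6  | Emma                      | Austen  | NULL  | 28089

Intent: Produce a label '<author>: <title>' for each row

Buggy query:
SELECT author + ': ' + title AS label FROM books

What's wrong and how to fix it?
Bug: '+' is numeric addition; on text columns SQLite converts them to 0 instead of concatenating

Fix: Use the || operator for string concatenation

Corrected query:
SELECT author || ': ' || title AS label FROM books

Result:
label                             
----------------------------------
Le Guin: The Left Hand of Darkness
Austen: Pride and Prejudice       
Le Guin: A Wizard of Earthsea     
Austen: Sense and Sensibility     
Le Guin: The Dispossessed         
Austen: Emma                      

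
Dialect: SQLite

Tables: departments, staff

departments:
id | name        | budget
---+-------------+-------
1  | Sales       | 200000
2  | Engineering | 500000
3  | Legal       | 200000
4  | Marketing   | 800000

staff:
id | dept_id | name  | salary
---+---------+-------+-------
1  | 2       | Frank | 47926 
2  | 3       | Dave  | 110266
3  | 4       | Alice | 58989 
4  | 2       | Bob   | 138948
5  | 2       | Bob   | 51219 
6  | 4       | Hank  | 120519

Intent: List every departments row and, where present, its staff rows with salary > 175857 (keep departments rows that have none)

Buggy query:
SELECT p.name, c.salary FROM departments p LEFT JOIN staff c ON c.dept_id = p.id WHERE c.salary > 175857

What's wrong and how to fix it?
Bug: Filtering c.salary in WHERE discards the NULL rows produced by LEFT JOIN, turning it into an inner join

Fix: Move the right-table condition into the ON clause so unmatched parents are kept

Corrected query:
SELECT p.name, c.salary FROM departments p LEFT JOIN staff c ON c.dept_id = p.id AND c.salary > 175857

Result:
name        | salary
------------+-------
Sales       | NULL  
Engineering | NULL  
Legal       | NULL  
Marketing   | NULL  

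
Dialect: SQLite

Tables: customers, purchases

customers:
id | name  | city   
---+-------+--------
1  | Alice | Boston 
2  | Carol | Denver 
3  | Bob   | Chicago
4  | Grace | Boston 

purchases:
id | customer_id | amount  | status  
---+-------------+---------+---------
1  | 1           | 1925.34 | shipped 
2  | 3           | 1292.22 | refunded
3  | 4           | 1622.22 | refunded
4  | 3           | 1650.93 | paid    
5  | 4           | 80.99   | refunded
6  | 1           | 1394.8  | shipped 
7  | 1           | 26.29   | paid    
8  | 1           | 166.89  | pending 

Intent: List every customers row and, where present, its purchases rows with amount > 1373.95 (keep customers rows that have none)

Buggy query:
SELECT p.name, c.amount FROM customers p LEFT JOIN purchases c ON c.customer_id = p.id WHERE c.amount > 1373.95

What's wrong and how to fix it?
Bug: A WHERE condition on the right-hand table after LEFT JOIN drops unmatched parents

Fix: Put 'c.amount > 1373.95' in the JOIN's ON clause instead of WHERE

Corrected query:
SELECT p.name, c.amount FROM customers p LEFT JOIN purchases c ON c.customer_id = p.id AND c.amount > 1373.95

Result:
name  | amount 
------+--------
Alice | 1394.8 
Alice | 1925.34
Carol | NULL   
Bob   | 1650.93
Grace | 1622.22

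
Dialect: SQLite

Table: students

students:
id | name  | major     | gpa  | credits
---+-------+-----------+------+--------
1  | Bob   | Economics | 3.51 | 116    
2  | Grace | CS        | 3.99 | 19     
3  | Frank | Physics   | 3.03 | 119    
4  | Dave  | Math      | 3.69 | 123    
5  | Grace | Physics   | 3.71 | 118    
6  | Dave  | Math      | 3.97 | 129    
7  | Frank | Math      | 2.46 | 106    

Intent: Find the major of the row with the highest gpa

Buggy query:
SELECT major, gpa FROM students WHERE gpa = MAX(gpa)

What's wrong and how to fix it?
Bug: WHERE is evaluated per row; an aggregate over the whole table isn't defined there

Fix: Use a subquery: WHERE gpa = (SELECT MAX(gpa) FROM students)

Corrected query:
SELECT major, gpa FROM students WHERE gpa = (SELECT MAX(gpa) FROM students)

Result:
major | gpa 
------+-----
CS    | 3.99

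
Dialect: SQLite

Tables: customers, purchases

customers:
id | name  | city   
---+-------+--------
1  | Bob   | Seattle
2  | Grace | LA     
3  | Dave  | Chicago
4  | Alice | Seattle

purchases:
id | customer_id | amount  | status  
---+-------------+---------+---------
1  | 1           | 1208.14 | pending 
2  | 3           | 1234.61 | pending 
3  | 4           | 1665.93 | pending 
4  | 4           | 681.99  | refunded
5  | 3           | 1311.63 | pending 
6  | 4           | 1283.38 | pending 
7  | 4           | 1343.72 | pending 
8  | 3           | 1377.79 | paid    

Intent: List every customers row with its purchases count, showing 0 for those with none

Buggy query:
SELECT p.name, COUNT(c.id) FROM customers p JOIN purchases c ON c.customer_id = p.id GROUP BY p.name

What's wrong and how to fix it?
Bug: INNER JOIN drops customers rows that have no matching purchases rows

Fix: Use LEFT JOIN so parents without children still appear (COUNT(c.id) gives 0)

Corrected query:
SELECT p.name, COUNT(c.id) FROM customers p LEFT JOIN purchases c ON c.customer_id = p.id GROUP BY p.name

Result:
name  | COUNT(c.id)
------+------------
Alice | 4          
Bob   | 1          
Dave  | 3          
Grace | 0          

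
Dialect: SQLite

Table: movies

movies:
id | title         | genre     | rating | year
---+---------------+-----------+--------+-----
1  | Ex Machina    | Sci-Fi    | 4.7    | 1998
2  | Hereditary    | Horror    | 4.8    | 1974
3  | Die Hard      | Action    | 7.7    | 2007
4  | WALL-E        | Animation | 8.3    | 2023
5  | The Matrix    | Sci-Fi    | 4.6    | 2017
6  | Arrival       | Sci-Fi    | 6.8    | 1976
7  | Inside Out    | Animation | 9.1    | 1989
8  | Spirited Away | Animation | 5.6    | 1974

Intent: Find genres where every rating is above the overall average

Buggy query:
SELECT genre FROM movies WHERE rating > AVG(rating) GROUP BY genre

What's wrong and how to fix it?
Bug: WHERE evaluates per row before aggregation, so AVG() is unavailable

Fix: Use a subquery for AVG and a HAVING MIN(...) filter so the condition holds for every row in the group

Corrected query:
SELECT genre FROM movies GROUP BY genre HAVING MIN(rating) > (SELECT AVG(rating) FROM movies)

Result:
genre 
------
Action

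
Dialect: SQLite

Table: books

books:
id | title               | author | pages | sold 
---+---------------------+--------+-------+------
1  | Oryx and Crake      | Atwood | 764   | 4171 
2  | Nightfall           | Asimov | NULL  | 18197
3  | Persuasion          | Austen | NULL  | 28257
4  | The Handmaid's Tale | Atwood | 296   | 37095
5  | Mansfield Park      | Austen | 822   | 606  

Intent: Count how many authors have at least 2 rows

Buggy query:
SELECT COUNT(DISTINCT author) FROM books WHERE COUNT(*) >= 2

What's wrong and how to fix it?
Bug: COUNT(*) cannot appear in WHERE; the per-group count doesn't exist yet

Fix: Use a subquery that GROUPs and filters with HAVING, then count its rows

Corrected query:
SELECT COUNT(*) FROM (SELECT author FROM books GROUP BY author HAVING COUNT(*) >= 2)

Result:
COUNT(*)
--------
2       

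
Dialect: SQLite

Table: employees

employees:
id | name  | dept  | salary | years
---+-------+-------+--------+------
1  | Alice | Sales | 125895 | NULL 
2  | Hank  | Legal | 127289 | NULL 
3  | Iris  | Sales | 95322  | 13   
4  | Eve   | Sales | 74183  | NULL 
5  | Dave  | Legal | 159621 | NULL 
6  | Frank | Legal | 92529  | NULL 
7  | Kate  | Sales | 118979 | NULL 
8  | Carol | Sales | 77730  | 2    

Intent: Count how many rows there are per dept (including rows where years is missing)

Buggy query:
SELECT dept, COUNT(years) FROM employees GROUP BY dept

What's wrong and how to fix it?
Bug: COUNT(years) skips NULLs, so groups with missing years are undercounted

Fix: Replace COUNT(years) with COUNT(*)

Corrected query:
SELECT dept, COUNT(*) FROM employees GROUP BY dept

Result:
dept  | COUNT(*)
------+---------
Legal | 3       
Sales | 5       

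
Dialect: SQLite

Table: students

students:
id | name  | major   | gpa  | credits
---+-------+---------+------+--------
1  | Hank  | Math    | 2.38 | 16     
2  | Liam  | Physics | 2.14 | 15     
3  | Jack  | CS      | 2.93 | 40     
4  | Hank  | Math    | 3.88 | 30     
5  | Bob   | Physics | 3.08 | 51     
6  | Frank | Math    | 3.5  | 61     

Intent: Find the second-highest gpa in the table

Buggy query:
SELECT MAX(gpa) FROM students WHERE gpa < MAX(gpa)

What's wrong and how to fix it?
Bug: MAX(gpa) on the right of the comparison is an aggregate-in-WHERE error

Fix: Compute the overall MAX in a subquery, then take MAX of rows below it

Corrected query:
SELECT MAX(gpa) FROM students WHERE gpa < (SELECT MAX(gpa) FROM students)

Result:
MAX(gpa)
--------
3.5     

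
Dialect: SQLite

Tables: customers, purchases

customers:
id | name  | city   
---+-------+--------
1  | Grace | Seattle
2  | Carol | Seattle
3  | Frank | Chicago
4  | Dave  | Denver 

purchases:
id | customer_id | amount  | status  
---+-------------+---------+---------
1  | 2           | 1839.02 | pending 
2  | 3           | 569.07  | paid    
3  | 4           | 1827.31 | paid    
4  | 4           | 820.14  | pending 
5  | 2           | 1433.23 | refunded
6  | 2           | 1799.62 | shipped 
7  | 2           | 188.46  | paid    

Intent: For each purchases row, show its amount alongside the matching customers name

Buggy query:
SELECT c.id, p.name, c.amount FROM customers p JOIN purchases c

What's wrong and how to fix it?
Bug: JOIN with no ON clause produces a cartesian product; every purchases row pairs with every customers row

Fix: Add ON c.customer_id = p.id to the JOIN

Corrected query:
SELECT c.id, p.name, c.amount FROM customers p JOIN purchases c ON c.customer_id = p.id

Result:
id | name  | amount 
---+-------+--------
1  | Carol | 1839.02
2  | Frank | 569.07 
3  | Dave  | 1827.31
4  | Dave  | 820.14 
5  | Carol | 1433.23
6  | Carol | 1799.62
7  | Carol | 188.46 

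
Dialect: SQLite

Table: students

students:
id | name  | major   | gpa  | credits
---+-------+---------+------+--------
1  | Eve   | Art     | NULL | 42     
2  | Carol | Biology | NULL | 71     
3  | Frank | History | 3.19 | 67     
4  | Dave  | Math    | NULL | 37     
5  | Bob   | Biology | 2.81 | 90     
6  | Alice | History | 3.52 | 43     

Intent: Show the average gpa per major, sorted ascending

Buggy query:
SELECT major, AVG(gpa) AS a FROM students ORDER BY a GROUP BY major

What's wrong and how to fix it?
Bug: ORDER BY appears before GROUP BY; SQL clause order requires GROUP BY first

Fix: Reorder: SELECT … FROM … GROUP BY … ORDER BY …

Corrected query:
SELECT major, AVG(gpa) AS a FROM students GROUP BY major ORDER BY a

Result:
major   | a    
--------+------
Art     | NULL 
Math    | NULL 
Biology | 2.81 
History | 3.355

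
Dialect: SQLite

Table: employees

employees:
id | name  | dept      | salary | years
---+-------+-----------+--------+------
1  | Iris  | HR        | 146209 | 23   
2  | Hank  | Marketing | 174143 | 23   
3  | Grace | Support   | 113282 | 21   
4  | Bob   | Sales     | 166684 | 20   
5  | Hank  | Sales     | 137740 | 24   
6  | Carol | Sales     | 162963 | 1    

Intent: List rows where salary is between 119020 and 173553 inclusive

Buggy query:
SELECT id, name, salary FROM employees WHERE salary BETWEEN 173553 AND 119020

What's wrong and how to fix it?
Bug: The bounds are reversed; BETWEEN a AND b requires a <= b to match anything

Fix: Swap the bounds so the smaller value comes first

Corrected query:
SELECT id, name, salary FROM employees WHERE salary BETWEEN 119020 AND 173553

Result:
id | name  | salary
---+-------+-------
1  | Iris  | 146209
4  | Bob   | 166684
5  | Hank  | 137740
6  | Carol | 162963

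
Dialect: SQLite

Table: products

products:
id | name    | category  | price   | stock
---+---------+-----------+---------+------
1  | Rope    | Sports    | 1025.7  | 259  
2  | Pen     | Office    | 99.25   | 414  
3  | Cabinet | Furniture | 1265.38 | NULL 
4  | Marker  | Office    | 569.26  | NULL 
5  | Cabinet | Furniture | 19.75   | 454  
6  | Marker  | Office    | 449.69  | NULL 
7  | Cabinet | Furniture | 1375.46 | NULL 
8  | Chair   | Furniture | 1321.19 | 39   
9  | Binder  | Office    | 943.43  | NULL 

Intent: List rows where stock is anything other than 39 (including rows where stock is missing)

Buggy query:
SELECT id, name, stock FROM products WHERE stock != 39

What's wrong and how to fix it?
Bug: 'stock != 39' is unknown when stock is NULL, so NULL rows are silently excluded

Fix: Handle NULL separately with IS NULL alongside the inequality

Corrected query:
SELECT id, name, stock FROM products WHERE stock != 39 OR stock IS NULL

Result:
id | name    | stock
---+---------+------
1  | Rope    | 259  
2  | Pen     | 414  
3  | Cabinet | NULL 
4  | Marker  | NULL 
5  | Cabinet | 454  
6  | Marker  | NULL 
7  | Cabinet | NULL 
9  | Binder  | NULL 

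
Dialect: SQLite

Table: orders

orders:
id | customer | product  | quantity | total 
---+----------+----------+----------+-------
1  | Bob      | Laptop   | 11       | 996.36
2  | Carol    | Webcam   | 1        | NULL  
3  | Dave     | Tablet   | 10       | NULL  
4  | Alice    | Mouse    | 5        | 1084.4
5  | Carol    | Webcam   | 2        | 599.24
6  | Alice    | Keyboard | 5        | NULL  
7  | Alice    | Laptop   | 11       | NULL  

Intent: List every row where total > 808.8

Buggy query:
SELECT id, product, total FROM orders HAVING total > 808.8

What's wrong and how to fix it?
Bug: This is a non-aggregate query (no GROUP BY, no aggregates), so in SQLite the HAVING clause is invalid here; a row-level condition belongs in WHERE

Fix: Replace HAVING with WHERE since the condition applies to individual rows

Corrected query:
SELECT id, product, total FROM orders WHERE total > 808.8

Result:
id | product | total 
---+---------+-------
1  | Laptop  | 996.36
4  | Mouse   | 1084.4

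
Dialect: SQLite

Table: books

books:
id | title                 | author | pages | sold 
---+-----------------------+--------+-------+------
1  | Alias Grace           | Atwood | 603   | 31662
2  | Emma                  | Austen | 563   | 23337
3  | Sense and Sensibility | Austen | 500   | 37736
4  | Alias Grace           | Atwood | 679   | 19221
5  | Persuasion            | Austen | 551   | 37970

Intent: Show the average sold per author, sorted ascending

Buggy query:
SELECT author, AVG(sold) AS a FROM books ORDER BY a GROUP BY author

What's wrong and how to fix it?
Bug: ORDER BY appears before GROUP BY; SQL clause order requires GROUP BY first

Fix: Move ORDER BY to the end, after GROUP BY

Corrected query:
SELECT author, AVG(sold) AS a FROM books GROUP BY author ORDER BY a

Result:
author | a           
-------+-------------
Atwood | 25441.5     
Austen | 33014.333333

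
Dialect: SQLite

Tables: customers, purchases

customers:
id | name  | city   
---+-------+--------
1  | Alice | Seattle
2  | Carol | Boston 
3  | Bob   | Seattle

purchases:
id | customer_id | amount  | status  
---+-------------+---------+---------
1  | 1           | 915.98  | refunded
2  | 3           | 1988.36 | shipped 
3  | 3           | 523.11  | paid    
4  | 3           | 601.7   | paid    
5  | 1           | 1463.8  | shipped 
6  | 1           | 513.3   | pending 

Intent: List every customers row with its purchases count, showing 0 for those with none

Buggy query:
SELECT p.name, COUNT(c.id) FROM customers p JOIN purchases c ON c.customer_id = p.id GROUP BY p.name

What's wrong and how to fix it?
Bug: An inner join excludes parents with zero children

Fix: Switch to LEFT JOIN to retain unmatched parent rows

Corrected query:
SELECT p.name, COUNT(c.id) FROM customers p LEFT JOIN purchases c ON c.customer_id = p.id GROUP BY p.name

Result:
name  | COUNT(c.id)
------+------------
Alice | 3          
Bob   | 3          
Carol | 0          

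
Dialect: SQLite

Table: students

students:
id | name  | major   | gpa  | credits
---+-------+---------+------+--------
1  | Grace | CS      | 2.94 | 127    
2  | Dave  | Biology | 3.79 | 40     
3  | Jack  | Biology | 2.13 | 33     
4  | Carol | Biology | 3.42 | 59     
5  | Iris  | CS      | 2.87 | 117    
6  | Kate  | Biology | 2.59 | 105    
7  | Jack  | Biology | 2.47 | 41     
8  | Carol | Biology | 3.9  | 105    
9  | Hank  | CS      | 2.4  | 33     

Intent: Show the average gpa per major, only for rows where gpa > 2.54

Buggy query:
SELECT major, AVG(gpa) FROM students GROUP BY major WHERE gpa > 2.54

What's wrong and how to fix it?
Bug: WHERE cannot follow GROUP BY

Fix: Move the WHERE clause before GROUP BY

Corrected query:
SELECT major, AVG(gpa) FROM students WHERE gpa > 2.54 GROUP BY major

Result:
major   | AVG(gpa)
--------+---------
Biology | 3.425   
CS      | 2.905   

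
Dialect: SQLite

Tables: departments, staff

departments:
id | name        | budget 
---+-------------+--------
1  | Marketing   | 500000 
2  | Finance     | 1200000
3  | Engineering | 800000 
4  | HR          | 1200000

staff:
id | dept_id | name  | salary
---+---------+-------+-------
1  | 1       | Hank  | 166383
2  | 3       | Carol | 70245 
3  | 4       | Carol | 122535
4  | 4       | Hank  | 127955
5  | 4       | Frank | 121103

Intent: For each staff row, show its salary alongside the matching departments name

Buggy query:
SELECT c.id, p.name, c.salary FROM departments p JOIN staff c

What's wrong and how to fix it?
Bug: Missing join condition: each staff row is matched to all departments rows instead of just its own

Fix: Specify the join condition linking the foreign key to the parent id

Corrected query:
SELECT c.id, p.name, c.salary FROM departments p JOIN staff c ON c.dept_id = p.id

Result:
id | name        | salary
---+-------------+-------
1  | Marketing   | 166383
2  | Engineering | 70245 
3  | HR          | 122535
4  | HR          | 127955
5  | HR          | 121103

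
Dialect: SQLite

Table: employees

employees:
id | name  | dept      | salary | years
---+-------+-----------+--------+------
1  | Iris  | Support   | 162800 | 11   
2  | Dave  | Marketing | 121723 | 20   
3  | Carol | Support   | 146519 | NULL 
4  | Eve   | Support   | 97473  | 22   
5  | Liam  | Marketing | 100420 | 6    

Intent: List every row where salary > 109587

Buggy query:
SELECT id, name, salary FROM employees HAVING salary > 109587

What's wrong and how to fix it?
Bug: This is a non-aggregate query (no GROUP BY, no aggregates), so in SQLite the HAVING clause is invalid here; a row-level condition belongs in WHERE

Fix: Use WHERE for row-level filtering

Corrected query:
SELECT id, name, salary FROM employees WHERE salary > 109587

Result:
id | name  | salary
---+-------+-------
1  | Iris  | 162800
2  | Dave  | 121723
3  | Carol | 146519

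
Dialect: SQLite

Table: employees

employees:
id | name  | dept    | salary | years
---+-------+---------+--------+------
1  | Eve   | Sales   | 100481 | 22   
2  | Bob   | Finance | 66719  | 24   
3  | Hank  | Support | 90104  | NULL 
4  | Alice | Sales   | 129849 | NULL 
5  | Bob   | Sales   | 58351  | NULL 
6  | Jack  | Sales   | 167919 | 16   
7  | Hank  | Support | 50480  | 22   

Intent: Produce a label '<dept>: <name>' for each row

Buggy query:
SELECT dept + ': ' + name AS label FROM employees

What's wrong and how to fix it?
Bug: '+' is numeric addition; on text columns SQLite converts them to 0 instead of concatenating

Fix: Replace + with || to concatenate text

Corrected query:
SELECT dept || ': ' || name AS label FROM employees

Result:
label        
-------------
Sales: Eve   
Finance: Bob 
Support: Hank
Sales: Alice 
Sales: Bob   
Sales: Jack  
Support: Hank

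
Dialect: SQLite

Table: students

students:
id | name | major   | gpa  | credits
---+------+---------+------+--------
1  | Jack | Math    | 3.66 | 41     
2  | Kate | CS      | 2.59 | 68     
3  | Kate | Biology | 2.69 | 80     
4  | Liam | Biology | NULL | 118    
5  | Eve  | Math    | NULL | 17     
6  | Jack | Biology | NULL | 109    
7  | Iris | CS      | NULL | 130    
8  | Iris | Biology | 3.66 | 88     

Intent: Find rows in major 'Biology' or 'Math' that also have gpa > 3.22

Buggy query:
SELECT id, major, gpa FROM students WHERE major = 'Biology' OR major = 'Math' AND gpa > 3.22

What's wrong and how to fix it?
Bug: AND binds tighter than OR, so this parses as major = 'Biology' OR (major = 'Math' AND gpa > 3.22)

Fix: Add parentheses around the OR so the AND applies to both alternatives

Corrected query:
SELECT id, major, gpa FROM students WHERE (major = 'Biology' OR major = 'Math') AND gpa > 3.22

Result:
id | major   | gpa 
---+---------+-----
1  | Math    | 3.66
8  | Biology | 3.66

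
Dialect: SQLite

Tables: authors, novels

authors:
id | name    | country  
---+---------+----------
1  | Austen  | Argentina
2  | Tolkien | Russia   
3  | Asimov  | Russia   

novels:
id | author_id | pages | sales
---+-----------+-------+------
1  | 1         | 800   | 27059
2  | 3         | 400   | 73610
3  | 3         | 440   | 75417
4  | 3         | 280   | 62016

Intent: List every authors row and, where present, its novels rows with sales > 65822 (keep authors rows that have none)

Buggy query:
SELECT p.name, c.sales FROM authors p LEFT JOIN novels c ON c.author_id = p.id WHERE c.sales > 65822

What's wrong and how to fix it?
Bug: Filtering c.sales in WHERE discards the NULL rows produced by LEFT JOIN, turning it into an inner join

Fix: Put 'c.sales > 65822' in the JOIN's ON clause instead of WHERE

Corrected query:
SELECT p.name, c.sales FROM authors p LEFT JOIN novels c ON c.author_id = p.id AND c.sales > 65822

Result:
name    | sales
--------+------
Austen  | NULL 
Tolkien | NULL 
Asimov  | 73610
Asimov  | 75417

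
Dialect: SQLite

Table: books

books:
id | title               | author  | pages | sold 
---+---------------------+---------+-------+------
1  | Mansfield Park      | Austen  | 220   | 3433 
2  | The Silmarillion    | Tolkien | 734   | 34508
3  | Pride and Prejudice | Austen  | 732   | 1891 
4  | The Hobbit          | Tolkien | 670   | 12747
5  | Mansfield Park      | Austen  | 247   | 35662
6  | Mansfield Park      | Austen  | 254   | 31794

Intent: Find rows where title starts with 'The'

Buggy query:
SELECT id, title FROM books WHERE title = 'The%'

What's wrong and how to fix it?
Bug: Wildcards only work with LIKE; '=' treats '%' as a literal character

Fix: Replace '=' with LIKE so 'The%' is treated as a pattern

Corrected query:
SELECT id, title FROM books WHERE title LIKE 'The%'

Result:
id | title           
---+-----------------
2  | The Silmarillion
4  | The Hobbit      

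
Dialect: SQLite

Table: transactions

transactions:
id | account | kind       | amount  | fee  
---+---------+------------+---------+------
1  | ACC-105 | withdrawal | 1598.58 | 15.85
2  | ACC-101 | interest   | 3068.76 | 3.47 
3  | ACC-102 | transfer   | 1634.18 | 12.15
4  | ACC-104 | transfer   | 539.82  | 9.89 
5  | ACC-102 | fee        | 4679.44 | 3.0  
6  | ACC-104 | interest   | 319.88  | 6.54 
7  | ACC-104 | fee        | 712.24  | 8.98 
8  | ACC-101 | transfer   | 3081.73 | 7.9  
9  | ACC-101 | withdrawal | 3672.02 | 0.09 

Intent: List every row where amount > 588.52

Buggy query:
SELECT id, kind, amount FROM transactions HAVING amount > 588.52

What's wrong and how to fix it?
Bug: This is a non-aggregate query (no GROUP BY, no aggregates), so in SQLite the HAVING clause is invalid here; a row-level condition belongs in WHERE

Fix: Replace HAVING with WHERE since the condition applies to individual rows

Corrected query:
SELECT id, kind, amount FROM transactions WHERE amount > 588.52

Result:
id | kind       | amount 
---+------------+--------
1  | withdrawal | 1598.58
2  | interest   | 3068.76
3  | transfer   | 1634.18
5  | fee        | 4679.44
7  | fee        | 712.24 
8  | transfer   | 3081.73
9  | withdrawal | 3672.02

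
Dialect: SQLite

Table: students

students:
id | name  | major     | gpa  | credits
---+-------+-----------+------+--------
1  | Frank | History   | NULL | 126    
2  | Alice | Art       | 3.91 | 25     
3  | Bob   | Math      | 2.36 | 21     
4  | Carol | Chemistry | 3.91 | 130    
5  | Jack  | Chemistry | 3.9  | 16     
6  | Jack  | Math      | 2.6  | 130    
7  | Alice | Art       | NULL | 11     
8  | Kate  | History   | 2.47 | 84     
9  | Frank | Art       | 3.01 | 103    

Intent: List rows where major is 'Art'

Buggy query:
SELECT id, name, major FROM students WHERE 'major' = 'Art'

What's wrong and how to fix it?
Bug: 'major' in single quotes is a string literal, not the column; the comparison is literal-vs-literal and never true

Fix: Reference the column as major without single quotes

Corrected query:
SELECT id, name, major FROM students WHERE major = 'Art'

Result:
id | name  | major
---+-------+------
2  | Alice | Art  
7  | Alice | Art  
9  | Frank | Art  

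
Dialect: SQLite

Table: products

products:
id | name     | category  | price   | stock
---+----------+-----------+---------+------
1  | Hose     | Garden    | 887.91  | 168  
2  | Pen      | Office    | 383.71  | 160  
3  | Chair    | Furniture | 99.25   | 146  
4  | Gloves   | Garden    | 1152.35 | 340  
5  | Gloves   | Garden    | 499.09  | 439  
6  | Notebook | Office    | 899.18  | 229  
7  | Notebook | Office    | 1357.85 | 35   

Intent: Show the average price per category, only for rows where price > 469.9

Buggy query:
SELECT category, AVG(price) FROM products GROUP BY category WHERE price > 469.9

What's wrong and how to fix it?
Bug: WHERE cannot follow GROUP BY

Fix: Place WHERE between FROM and GROUP BY

Corrected query:
SELECT category, AVG(price) FROM products WHERE price > 469.9 GROUP BY category

Result:
category | AVG(price)
---------+-----------
Garden   | 846.45    
Office   | 1128.515  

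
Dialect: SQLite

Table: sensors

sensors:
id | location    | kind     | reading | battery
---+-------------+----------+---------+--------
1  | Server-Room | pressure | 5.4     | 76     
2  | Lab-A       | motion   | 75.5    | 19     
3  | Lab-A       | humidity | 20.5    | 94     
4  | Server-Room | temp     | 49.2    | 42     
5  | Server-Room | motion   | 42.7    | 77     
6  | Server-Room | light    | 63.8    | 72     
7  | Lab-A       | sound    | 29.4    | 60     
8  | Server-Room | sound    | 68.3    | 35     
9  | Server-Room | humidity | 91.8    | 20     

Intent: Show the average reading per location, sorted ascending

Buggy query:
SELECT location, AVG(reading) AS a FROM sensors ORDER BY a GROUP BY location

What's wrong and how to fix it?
Bug: ORDER BY appears before GROUP BY; SQL clause order requires GROUP BY first

Fix: Reorder: SELECT … FROM … GROUP BY … ORDER BY …

Corrected query:
SELECT location, AVG(reading) AS a FROM sensors GROUP BY location ORDER BY a

Result:
location    | a        
------------+----------
Lab-A       | 41.8     
Server-Room | 53.533333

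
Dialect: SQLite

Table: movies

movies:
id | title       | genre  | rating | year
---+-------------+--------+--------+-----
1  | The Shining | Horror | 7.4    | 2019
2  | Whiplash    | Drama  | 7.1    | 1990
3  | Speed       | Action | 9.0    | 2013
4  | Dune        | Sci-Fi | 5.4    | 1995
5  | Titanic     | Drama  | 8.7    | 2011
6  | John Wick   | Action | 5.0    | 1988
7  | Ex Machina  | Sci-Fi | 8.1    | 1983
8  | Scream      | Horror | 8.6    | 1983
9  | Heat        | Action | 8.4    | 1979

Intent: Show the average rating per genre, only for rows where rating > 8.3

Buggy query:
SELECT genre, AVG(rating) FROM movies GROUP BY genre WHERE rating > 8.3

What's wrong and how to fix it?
Bug: Row-level WHERE must come before GROUP BY in the clause order

Fix: Move the WHERE clause before GROUP BY

Corrected query:
SELECT genre, AVG(rating) FROM movies WHERE rating > 8.3 GROUP BY genre

Result:
genre  | AVG(rating)
-------+------------
Action | 8.7        
Drama  | 8.7        
Horror | 8.6        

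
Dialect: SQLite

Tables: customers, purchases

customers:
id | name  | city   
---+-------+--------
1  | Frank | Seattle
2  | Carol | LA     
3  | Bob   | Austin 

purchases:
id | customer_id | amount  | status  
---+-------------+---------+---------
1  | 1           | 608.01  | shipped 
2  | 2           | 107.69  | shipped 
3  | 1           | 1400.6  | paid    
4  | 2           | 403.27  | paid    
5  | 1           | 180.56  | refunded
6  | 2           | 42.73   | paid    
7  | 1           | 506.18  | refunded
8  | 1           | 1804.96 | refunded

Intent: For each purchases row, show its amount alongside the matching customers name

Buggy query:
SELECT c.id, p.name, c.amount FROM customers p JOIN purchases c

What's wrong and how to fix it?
Bug: JOIN with no ON clause produces a cartesian product; every purchases row pairs with every customers row

Fix: Specify the join condition linking the foreign key to the parent id

Corrected query:
SELECT c.id, p.name, c.amount FROM customers p JOIN purchases c ON c.customer_id = p.id

Result:
id | name  | amount 
---+-------+--------
1  | Frank | 608.01 
2  | Carol | 107.69 
3  | Frank | 1400.6 
4  | Carol | 403.27 
5  | Frank | 180.56 
6  | Carol | 42.73  
7  | Frank | 506.18 
8  | Frank | 1804.96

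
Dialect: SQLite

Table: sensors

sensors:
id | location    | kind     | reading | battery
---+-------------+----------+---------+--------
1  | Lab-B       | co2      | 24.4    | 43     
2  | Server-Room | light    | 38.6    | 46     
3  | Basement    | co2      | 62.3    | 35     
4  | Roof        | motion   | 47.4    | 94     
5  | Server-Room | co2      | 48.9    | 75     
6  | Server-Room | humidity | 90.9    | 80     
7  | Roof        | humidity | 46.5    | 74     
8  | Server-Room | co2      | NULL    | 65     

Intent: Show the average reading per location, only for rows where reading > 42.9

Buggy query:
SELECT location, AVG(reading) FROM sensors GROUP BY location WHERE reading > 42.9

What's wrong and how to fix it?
Bug: Row-level WHERE must come before GROUP BY in the clause order

Fix: Move the WHERE clause before GROUP BY

Corrected query:
SELECT location, AVG(reading) FROM sensors WHERE reading > 42.9 GROUP BY location

Result:
location    | AVG(reading)
------------+-------------
Basement    | 62.3        
Roof        | 46.95       
Server-Room | 69.9        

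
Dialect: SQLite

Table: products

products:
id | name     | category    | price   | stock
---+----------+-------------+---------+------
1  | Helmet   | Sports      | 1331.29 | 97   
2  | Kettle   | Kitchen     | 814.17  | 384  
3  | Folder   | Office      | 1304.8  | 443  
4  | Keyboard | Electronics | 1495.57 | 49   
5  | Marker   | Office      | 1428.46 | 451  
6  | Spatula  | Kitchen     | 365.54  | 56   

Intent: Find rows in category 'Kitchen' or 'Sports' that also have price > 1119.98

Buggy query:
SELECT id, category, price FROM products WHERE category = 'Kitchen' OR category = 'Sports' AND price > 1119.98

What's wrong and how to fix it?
Bug: Without parentheses, AND is evaluated before OR, so the price filter only applies to the 'Sports' branch

Fix: Add parentheses around the OR so the AND applies to both alternatives

Corrected query:
SELECT id, category, price FROM products WHERE (category = 'Kitchen' OR category = 'Sports') AND price > 1119.98

Result:
id | category | price  
---+----------+--------
1  | Sports   | 1331.29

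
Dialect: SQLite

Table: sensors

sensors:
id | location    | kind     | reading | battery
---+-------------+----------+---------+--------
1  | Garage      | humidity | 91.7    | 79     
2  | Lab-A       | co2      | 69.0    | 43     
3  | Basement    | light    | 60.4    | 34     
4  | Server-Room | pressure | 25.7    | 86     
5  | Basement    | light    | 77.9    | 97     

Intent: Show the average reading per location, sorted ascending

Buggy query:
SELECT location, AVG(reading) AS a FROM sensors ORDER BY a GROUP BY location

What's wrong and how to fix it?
Bug: ORDER BY appears before GROUP BY; SQL clause order requires GROUP BY first

Fix: Reorder: SELECT … FROM … GROUP BY … ORDER BY …

Corrected query:
SELECT location, AVG(reading) AS a FROM sensors GROUP BY location ORDER BY a

Result:
location    | a    
------------+------
Server-Room | 25.7 
Lab-A       | 69   
Basement    | 69.15
Garage      | 91.7 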